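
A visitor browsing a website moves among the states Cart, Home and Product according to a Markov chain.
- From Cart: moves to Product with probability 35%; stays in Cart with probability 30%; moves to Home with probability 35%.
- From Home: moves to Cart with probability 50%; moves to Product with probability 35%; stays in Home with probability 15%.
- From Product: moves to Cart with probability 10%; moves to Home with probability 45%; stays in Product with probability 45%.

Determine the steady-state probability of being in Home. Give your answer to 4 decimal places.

Let the stationary distribution be π with π = πP and π_1 + π_2 + π_3 = 1.
π_1 = 0.3·π_1 + 0.5·π_2 + 0.1·π_3
π_2 = 0.35·π_1 + 0.15·π_2 + 0.45·π_3
Solving with the normalization constraint gives π = (0.2870, 0.3241, 0.3889).
So the stationary probability of Home is 0.3241.

0.3241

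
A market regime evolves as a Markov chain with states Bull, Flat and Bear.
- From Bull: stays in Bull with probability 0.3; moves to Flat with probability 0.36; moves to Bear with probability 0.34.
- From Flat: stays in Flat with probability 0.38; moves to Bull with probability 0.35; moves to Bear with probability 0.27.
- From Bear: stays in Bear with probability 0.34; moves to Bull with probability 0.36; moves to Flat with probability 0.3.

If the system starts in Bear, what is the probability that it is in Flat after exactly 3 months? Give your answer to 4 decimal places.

0.3478

Propagate the distribution vector 3 months from Bear.
After 0 months: (0.0000, 0.0000, 1.0000)
After 1 month: (0.3600, 0.3000, 0.3400)
After 2 months: (0.3354, 0.3456, 0.3190)
After 3 months: (0.3364, 0.3478, 0.3158)
P(in Flat after 3 months) = 0.3478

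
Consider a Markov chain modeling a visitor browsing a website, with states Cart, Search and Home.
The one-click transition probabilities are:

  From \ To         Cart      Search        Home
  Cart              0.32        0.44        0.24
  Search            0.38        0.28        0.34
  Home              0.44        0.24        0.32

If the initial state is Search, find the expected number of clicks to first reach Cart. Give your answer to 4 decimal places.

2.5000

Let t(s) be the expected number of clicks to first reach Cart from state s, with t(Cart) = 0. Conditioning on the first click:
t(Search) = 1 + 0.28·t(Search) + 0.34·t(Home)
t(Home) = 1 + 0.24·t(Search) + 0.32·t(Home)
Solving: t(Search) = 2.5000, t(Home) = 2.3529.
Expected clicks from Search to Cart: 2.5000.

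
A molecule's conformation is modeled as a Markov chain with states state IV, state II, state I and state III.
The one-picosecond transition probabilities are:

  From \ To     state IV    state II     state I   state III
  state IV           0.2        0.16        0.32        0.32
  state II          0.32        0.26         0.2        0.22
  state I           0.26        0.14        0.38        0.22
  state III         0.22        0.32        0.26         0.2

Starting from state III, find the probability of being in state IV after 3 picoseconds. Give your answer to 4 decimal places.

Propagate the distribution vector 3 picoseconds from state III.
After 0 picoseconds: (0.0000, 0.0000, 0.0000, 1.0000)
After 1 picosecond: (0.2200, 0.3200, 0.2600, 0.2000)
After 2 picoseconds: (0.2580, 0.2188, 0.2852, 0.2380)
After 3 picoseconds: (0.2481, 0.2143, 0.2966, 0.2410)
P(in state IV after 3 picoseconds) = 0.2481

0.2481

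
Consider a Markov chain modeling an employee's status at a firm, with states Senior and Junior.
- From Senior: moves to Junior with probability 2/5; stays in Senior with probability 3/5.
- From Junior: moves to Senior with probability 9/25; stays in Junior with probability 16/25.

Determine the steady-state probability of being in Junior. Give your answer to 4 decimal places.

0.5263

Let the stationary distribution be π with π = πP and π_1 + π_2 = 1.
π_1 = 0.6·π_1 + 0.36·π_2
Solving with the normalization constraint gives π = (0.4737, 0.5263).
So the stationary probability of Junior is 0.5263.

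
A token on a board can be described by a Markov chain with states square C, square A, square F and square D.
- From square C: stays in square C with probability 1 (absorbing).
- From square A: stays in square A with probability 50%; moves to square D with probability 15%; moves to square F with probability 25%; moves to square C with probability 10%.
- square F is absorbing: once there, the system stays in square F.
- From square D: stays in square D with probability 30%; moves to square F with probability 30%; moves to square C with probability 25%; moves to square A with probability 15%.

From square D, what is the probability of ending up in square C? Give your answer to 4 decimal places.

Let h(s) be the probability of absorption at square C starting from transient state s. Then h(square C) = 1 and h(square F) = 0. By first-step analysis:
h(square A) = 0.1·1 + 0.5·h(square A) + 0.25·0 + 0.15·h(square D)
h(square D) = 0.25·1 + 0.15·h(square A) + 0.3·0 + 0.3·h(square D)
Solving: h(square A) = 0.3282, h(square D) = 0.4275.
Starting from square D, the probability is 0.4275.

0.4275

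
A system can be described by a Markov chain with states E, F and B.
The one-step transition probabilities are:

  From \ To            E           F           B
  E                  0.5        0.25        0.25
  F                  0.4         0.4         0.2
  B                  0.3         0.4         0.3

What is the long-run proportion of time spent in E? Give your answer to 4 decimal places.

0.4172

Let the stationary distribution be π with π = πP and π_1 + π_2 + π_3 = 1.
π_1 = 0.5·π_1 + 0.4·π_2 + 0.3·π_3
π_2 = 0.25·π_1 + 0.4·π_2 + 0.4·π_3
Solving with the normalization constraint gives π = (0.4172, 0.3374, 0.2454).
So the stationary probability of E is 0.4172.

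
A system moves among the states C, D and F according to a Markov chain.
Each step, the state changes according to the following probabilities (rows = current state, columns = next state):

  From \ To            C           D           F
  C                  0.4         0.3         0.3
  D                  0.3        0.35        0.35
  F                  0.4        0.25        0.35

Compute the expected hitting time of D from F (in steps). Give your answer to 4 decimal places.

3.7037

Let t(s) be the expected number of steps to first reach D from state s, with t(D) = 0. Conditioning on the first step:
t(C) = 1 + 0.4·t(C) + 0.3·t(F)
t(F) = 1 + 0.4·t(C) + 0.35·t(F)
Solving: t(C) = 3.5185, t(F) = 3.7037.
Expected steps from F to D: 3.7037.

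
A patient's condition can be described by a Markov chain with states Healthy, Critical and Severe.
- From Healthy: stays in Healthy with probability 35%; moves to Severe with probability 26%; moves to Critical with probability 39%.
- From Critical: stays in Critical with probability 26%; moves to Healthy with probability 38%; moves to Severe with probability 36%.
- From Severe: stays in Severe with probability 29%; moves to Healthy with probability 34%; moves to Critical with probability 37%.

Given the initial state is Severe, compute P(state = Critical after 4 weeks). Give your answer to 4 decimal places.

Propagate the distribution vector 4 weeks from Severe.
After 0 weeks: (0.0000, 0.0000, 1.0000)
After 1 week: (0.3400, 0.3700, 0.2900)
After 2 weeks: (0.3582, 0.3361, 0.3057)
After 3 weeks: (0.3570, 0.3402, 0.3028)
After 4 weeks: (0.3572, 0.3397, 0.3031)
P(in Critical after 4 weeks) = 0.3397

0.3397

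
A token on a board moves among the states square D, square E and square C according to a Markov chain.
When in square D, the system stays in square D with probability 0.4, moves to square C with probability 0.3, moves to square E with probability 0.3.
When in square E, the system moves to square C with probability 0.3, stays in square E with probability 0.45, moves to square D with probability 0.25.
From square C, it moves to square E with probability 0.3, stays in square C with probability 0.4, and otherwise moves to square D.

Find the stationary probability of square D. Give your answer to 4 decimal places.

0.3137

Let the stationary distribution be π with π = πP and π_1 + π_2 + π_3 = 1.
π_1 = 0.4·π_1 + 0.25·π_2 + 0.3·π_3
π_2 = 0.3·π_1 + 0.45·π_2 + 0.3·π_3
Solving with the normalization constraint gives π = (0.3137, 0.3529, 0.3333).
So the stationary probability of square D is 0.3137.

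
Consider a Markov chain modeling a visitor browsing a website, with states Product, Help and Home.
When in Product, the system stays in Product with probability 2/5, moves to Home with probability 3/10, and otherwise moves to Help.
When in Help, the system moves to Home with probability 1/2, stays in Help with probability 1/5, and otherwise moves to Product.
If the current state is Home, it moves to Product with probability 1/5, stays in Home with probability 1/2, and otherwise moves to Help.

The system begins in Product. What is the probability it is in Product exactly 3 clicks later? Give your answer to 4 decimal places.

0.2890

Propagate the distribution vector 3 clicks from Product.
After 0 clicks: (1.0000, 0.0000, 0.0000)
After 1 click: (0.4000, 0.3000, 0.3000)
After 2 clicks: (0.3100, 0.2700, 0.4200)
After 3 clicks: (0.2890, 0.2730, 0.4380)
P(in Product after 3 clicks) = 0.2890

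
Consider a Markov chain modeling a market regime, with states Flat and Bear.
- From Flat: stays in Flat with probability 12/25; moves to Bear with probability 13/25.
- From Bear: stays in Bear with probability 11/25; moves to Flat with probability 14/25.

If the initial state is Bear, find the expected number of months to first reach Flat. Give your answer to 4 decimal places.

Let t(s) be the expected number of months to first reach Flat from state s, with t(Flat) = 0. Conditioning on the first month:
t(Bear) = 1 + 0.44·t(Bear)
Solving: t(Bear) = 1.7857.
Expected months from Bear to Flat: 1.7857.

1.7857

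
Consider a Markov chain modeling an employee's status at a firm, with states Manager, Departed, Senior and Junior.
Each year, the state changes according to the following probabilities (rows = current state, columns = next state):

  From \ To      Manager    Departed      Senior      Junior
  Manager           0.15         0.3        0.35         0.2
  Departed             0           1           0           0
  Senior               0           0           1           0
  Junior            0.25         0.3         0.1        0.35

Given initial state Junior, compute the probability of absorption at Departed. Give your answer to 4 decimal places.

0.6567

Let h(s) be the probability of absorption at Departed starting from transient state s. Then h(Departed) = 1 and h(Senior) = 0. By first-step analysis:
h(Manager) = 0.15·h(Manager) + 0.3·1 + 0.35·0 + 0.2·h(Junior)
h(Junior) = 0.25·h(Manager) + 0.3·1 + 0.1·0 + 0.35·h(Junior)
Solving: h(Manager) = 0.5075, h(Junior) = 0.6567.
Starting from Junior, the probability is 0.6567.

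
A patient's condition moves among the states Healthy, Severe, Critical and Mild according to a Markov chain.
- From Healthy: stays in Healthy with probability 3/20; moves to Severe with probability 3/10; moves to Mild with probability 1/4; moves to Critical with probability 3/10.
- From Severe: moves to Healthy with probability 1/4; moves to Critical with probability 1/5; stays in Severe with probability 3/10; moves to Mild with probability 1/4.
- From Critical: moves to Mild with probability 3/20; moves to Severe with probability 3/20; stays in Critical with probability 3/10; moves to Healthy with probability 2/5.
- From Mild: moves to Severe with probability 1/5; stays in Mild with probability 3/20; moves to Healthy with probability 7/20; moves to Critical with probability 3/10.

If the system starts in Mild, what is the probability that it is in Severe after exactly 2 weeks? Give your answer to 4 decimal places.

0.2400

Propagate the distribution vector 2 weeks from Mild.
After 0 weeks: (0.0000, 0.0000, 0.0000, 1.0000)
After 1 week: (0.3500, 0.2000, 0.3000, 0.1500)
After 2 weeks: (0.2750, 0.2400, 0.2800, 0.2050)
P(in Severe after 2 weeks) = 0.2400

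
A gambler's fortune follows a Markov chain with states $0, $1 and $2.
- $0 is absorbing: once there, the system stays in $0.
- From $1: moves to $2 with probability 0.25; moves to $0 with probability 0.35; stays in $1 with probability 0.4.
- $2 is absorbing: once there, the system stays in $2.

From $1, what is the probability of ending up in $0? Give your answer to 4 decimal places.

0.5833

Let h(s) be the probability of absorption at $0 starting from transient state s. Then h($0) = 1 and h($2) = 0. By first-step analysis:
h($1) = 0.35·1 + 0.4·h($1) + 0.25·0
Solving: h($1) = 0.5833.
Starting from $1, the probability is 0.5833.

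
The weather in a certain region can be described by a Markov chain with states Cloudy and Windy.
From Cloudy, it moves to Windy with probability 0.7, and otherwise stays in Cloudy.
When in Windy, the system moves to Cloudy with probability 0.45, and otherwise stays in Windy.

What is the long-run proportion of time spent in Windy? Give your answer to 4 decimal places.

Let the stationary distribution be π with π = πP and π_1 + π_2 = 1.
π_1 = 0.3·π_1 + 0.45·π_2
Solving with the normalization constraint gives π = (0.3913, 0.6087).
So the stationary probability of Windy is 0.6087.

0.6087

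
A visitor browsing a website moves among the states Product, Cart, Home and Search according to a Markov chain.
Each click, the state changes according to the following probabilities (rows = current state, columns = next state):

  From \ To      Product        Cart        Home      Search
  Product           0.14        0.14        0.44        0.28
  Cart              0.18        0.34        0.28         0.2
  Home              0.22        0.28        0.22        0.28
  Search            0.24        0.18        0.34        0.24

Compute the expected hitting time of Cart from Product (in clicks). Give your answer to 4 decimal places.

5.0461

Let t(s) be the expected number of clicks to first reach Cart from state s, with t(Cart) = 0. Conditioning on the first click:
t(Product) = 1 + 0.14·t(Product) + 0.44·t(Home) + 0.28·t(Search)
t(Home) = 1 + 0.22·t(Product) + 0.22·t(Home) + 0.28·t(Search)
t(Search) = 1 + 0.24·t(Product) + 0.34·t(Home) + 0.24·t(Search)
Solving: t(Product) = 5.0461, t(Home) = 4.4671, t(Search) = 4.9077.
Expected clicks from Product to Cart: 5.0461.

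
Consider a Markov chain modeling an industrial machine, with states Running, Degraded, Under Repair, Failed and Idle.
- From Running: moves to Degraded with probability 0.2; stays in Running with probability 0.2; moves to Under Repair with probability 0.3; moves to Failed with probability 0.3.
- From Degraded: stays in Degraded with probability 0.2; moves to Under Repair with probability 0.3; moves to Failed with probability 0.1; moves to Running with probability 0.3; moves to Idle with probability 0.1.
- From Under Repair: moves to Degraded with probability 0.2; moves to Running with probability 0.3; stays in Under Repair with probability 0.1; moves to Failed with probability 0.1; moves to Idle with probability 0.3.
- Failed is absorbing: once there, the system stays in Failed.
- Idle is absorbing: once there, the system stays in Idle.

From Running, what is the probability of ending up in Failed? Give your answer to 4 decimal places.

0.6885

Let h(s) be the probability of absorption at Failed starting from transient state s. Then h(Failed) = 1 and h(Idle) = 0. By first-step analysis:
h(Running) = 0.2·h(Running) + 0.2·h(Degraded) + 0.3·h(Under Repair) + 0.3·1
h(Degraded) = 0.3·h(Running) + 0.2·h(Degraded) + 0.3·h(Under Repair) + 0.1·1 + 0.1·0
h(Under Repair) = 0.3·h(Running) + 0.2·h(Degraded) + 0.1·h(Under Repair) + 0.1·1 + 0.3·0
Solving: h(Running) = 0.6885, h(Degraded) = 0.5574, h(Under Repair) = 0.4645.
Starting from Running, the probability is 0.6885.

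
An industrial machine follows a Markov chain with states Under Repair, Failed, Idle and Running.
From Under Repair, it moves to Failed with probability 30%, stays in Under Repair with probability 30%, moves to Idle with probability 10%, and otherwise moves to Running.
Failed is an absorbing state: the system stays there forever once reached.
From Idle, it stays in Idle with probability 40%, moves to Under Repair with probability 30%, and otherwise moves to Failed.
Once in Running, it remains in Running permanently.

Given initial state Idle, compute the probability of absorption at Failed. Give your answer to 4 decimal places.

0.7692

Let h(s) be the probability of absorption at Failed starting from transient state s. Then h(Failed) = 1 and h(Running) = 0. By first-step analysis:
h(Under Repair) = 0.3·h(Under Repair) + 0.3·1 + 0.1·h(Idle) + 0.3·0
h(Idle) = 0.3·h(Under Repair) + 0.3·1 + 0.4·h(Idle)
Solving: h(Under Repair) = 0.5385, h(Idle) = 0.7692.
Starting from Idle, the probability is 0.7692.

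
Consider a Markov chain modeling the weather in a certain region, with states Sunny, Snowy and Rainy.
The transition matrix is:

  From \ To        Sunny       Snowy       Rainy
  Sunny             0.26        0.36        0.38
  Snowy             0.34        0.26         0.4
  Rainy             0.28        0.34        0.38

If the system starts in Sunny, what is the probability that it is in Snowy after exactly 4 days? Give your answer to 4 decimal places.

0.3202

Propagate the distribution vector 4 days from Sunny.
After 0 days: (1.0000, 0.0000, 0.0000)
After 1 day: (0.2600, 0.3600, 0.3800)
After 2 days: (0.2964, 0.3164, 0.3872)
After 3 days: (0.2931, 0.3206, 0.3863)
After 4 days: (0.2934, 0.3202, 0.3864)
P(in Snowy after 4 days) = 0.3202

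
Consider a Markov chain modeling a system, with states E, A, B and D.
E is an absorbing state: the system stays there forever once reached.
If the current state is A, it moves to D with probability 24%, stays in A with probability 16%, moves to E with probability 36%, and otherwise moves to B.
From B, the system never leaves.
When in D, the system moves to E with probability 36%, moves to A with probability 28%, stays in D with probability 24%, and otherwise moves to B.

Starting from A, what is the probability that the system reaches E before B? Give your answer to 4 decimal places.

Let h(s) be the probability of absorption at E starting from transient state s. Then h(E) = 1 and h(B) = 0. By first-step analysis:
h(A) = 0.36·1 + 0.16·h(A) + 0.24·0 + 0.24·h(D)
h(D) = 0.36·1 + 0.28·h(A) + 0.12·0 + 0.24·h(D)
Solving: h(A) = 0.6303, h(D) = 0.7059.
Starting from A, the probability is 0.6303.

0.6303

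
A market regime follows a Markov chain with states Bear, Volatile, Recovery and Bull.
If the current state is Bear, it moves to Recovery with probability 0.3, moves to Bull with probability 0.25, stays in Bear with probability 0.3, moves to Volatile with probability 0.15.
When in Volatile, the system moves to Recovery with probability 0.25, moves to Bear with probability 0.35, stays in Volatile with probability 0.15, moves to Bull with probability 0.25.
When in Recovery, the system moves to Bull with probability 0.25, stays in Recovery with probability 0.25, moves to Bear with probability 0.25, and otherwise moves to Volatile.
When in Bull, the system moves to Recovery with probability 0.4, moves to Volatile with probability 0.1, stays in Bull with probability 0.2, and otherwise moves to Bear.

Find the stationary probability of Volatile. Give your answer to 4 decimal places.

0.1681

Let the stationary distribution be π with π = πP and π_1 + π_2 + π_3 + π_4 = 1.
π_1 = 0.3·π_1 + 0.35·π_2 + 0.25·π_3 + 0.3·π_4
π_2 = 0.15·π_1 + 0.15·π_2 + 0.25·π_3 + 0.1·π_4
π_3 = 0.3·π_1 + 0.25·π_2 + 0.25·π_3 + 0.4·π_4
Solving with the normalization constraint gives π = (0.2934, 0.1681, 0.3004, 0.2381).
So the stationary probability of Volatile is 0.1681.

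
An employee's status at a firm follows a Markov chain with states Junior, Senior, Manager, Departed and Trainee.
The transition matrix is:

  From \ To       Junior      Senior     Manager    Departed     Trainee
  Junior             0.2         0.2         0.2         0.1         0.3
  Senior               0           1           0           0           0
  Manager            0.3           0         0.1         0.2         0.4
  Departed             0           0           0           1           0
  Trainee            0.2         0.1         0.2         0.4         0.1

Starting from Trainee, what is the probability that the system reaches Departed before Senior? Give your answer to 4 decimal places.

Let h(s) be the probability of absorption at Departed starting from transient state s. Then h(Departed) = 1 and h(Senior) = 0. By first-step analysis:
h(Junior) = 0.2·h(Junior) + 0.2·0 + 0.2·h(Manager) + 0.1·1 + 0.3·h(Trainee)
h(Manager) = 0.3·h(Junior) + 0.1·h(Manager) + 0.2·1 + 0.4·h(Trainee)
h(Trainee) = 0.2·h(Junior) + 0.1·0 + 0.2·h(Manager) + 0.4·1 + 0.1·h(Trainee)
Solving: h(Junior) = 0.5905, h(Manager) = 0.7489, h(Trainee) = 0.7421.
Starting from Trainee, the probability is 0.7421.

0.7421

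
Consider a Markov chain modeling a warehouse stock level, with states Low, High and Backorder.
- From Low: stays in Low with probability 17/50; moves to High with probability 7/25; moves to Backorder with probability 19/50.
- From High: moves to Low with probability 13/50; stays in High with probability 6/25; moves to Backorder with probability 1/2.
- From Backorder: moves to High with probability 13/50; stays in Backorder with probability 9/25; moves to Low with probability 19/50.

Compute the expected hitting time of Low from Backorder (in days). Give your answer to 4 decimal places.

2.8620

Let t(s) be the expected number of days to first reach Low from state s, with t(Low) = 0. Conditioning on the first day:
t(High) = 1 + 0.24·t(High) + 0.5·t(Backorder)
t(Backorder) = 1 + 0.26·t(High) + 0.36·t(Backorder)
Solving: t(High) = 3.1987, t(Backorder) = 2.8620.
Expected days from Backorder to Low: 2.8620.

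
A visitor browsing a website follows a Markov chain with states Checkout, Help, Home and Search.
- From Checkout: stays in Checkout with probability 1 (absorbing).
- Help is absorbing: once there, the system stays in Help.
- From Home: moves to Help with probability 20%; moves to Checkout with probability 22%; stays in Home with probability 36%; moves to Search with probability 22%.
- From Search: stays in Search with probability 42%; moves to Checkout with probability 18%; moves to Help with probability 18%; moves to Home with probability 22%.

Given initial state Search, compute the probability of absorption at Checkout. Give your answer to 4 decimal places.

Let h(s) be the probability of absorption at Checkout starting from transient state s. Then h(Checkout) = 1 and h(Help) = 0. By first-step analysis:
h(Home) = 0.22·1 + 0.2·0 + 0.36·h(Home) + 0.22·h(Search)
h(Search) = 0.18·1 + 0.18·0 + 0.22·h(Home) + 0.42·h(Search)
Solving: h(Home) = 0.5180, h(Search) = 0.5068.
Starting from Search, the probability is 0.5068.

0.5068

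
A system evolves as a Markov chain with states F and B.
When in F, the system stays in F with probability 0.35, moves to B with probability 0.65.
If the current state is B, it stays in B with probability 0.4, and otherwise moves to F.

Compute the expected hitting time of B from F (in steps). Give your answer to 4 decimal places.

Let t(s) be the expected number of steps to first reach B from state s, with t(B) = 0. Conditioning on the first step:
t(F) = 1 + 0.35·t(F)
Solving: t(F) = 1.5385.
Expected steps from F to B: 1.5385.

1.5385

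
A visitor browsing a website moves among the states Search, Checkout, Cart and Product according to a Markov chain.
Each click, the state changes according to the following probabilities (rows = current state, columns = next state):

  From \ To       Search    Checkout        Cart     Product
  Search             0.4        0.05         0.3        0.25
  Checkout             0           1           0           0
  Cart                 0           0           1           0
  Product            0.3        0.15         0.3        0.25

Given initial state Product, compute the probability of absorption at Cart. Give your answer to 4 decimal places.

Let h(s) be the probability of absorption at Cart starting from transient state s. Then h(Cart) = 1 and h(Checkout) = 0. By first-step analysis:
h(Search) = 0.4·h(Search) + 0.05·0 + 0.3·1 + 0.25·h(Product)
h(Product) = 0.3·h(Search) + 0.15·0 + 0.3·1 + 0.25·h(Product)
Solving: h(Search) = 0.8000, h(Product) = 0.7200.
Starting from Product, the probability is 0.7200.

0.7200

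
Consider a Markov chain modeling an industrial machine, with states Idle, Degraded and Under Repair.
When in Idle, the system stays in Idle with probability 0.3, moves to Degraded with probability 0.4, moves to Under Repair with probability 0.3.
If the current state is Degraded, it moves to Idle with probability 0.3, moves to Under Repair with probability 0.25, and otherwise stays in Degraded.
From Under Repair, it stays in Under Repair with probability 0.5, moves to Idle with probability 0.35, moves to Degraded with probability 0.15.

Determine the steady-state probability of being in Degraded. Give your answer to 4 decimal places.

Let the stationary distribution be π with π = πP and π_1 + π_2 + π_3 = 1.
π_1 = 0.3·π_1 + 0.3·π_2 + 0.35·π_3
π_2 = 0.4·π_1 + 0.45·π_2 + 0.15·π_3
Solving with the normalization constraint gives π = (0.3177, 0.3278, 0.3545).
So the stationary probability of Degraded is 0.3278.

0.3278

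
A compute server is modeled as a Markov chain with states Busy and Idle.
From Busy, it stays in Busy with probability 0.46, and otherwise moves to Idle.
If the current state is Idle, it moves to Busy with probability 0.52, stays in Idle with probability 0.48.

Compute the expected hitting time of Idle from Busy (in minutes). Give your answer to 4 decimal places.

Let t(s) be the expected number of minutes to first reach Idle from state s, with t(Idle) = 0. Conditioning on the first minute:
t(Busy) = 1 + 0.46·t(Busy)
Solving: t(Busy) = 1.8519.
Expected minutes from Busy to Idle: 1.8519.

1.8519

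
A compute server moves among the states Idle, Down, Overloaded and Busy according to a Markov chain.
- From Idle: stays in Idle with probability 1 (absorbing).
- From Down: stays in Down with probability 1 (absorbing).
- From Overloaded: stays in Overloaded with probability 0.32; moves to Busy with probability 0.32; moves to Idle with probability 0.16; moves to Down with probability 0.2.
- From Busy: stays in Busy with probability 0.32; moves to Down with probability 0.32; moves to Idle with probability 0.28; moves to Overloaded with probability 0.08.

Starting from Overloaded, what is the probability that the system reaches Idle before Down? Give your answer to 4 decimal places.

Let h(s) be the probability of absorption at Idle starting from transient state s. Then h(Idle) = 1 and h(Down) = 0. By first-step analysis:
h(Overloaded) = 0.16·1 + 0.2·0 + 0.32·h(Overloaded) + 0.32·h(Busy)
h(Busy) = 0.28·1 + 0.32·0 + 0.08·h(Overloaded) + 0.32·h(Busy)
Solving: h(Overloaded) = 0.4542, h(Busy) = 0.4652.
Starting from Overloaded, the probability is 0.4542.

0.4542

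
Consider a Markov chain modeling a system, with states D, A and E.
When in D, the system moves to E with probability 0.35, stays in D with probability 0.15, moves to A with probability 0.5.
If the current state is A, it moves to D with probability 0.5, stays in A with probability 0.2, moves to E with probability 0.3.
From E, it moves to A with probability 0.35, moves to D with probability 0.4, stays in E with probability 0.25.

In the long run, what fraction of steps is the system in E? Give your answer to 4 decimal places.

Let the stationary distribution be π with π = πP and π_1 + π_2 + π_3 = 1.
π_1 = 0.15·π_1 + 0.5·π_2 + 0.4·π_3
π_2 = 0.5·π_1 + 0.2·π_2 + 0.35·π_3
Solving with the normalization constraint gives π = (0.3480, 0.3497, 0.3023).
So the stationary probability of E is 0.3023.

0.3023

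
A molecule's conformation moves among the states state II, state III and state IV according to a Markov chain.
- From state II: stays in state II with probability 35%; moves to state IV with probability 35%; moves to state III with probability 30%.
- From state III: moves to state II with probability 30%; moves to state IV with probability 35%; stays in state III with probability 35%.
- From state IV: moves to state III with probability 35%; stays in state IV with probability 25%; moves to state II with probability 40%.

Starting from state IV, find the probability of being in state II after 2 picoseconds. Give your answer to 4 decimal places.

Sum over the intermediate state after 1 picosecond:
P = P(state IV→state II)·P(state II→state II) + P(state IV→state III)·P(state III→state II) + P(state IV→state IV)·P(state IV→state II)
  = 0.4×0.35 + 0.35×0.3 + 0.25×0.4
  = 0.1400 + 0.1050 + 0.1000 = 0.3450

0.3450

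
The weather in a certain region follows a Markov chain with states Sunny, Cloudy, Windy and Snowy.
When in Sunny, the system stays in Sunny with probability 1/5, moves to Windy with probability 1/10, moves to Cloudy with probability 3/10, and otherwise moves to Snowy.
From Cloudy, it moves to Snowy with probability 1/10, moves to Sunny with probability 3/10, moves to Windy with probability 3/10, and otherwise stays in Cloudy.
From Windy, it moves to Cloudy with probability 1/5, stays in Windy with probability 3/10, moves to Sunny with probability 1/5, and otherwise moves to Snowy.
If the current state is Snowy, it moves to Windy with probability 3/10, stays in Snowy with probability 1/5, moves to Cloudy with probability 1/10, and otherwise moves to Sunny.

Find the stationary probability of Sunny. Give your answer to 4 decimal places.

Let the stationary distribution be π with π = πP and π_1 + π_2 + π_3 + π_4 = 1.
π_1 = 0.2·π_1 + 0.3·π_2 + 0.2·π_3 + 0.4·π_4
π_2 = 0.3·π_1 + 0.3·π_2 + 0.2·π_3 + 0.1·π_4
π_3 = 0.1·π_1 + 0.3·π_2 + 0.3·π_3 + 0.3·π_4
Solving with the normalization constraint gives π = (0.2738, 0.2241, 0.2452, 0.2569).
So the stationary probability of Sunny is 0.2738.

0.2738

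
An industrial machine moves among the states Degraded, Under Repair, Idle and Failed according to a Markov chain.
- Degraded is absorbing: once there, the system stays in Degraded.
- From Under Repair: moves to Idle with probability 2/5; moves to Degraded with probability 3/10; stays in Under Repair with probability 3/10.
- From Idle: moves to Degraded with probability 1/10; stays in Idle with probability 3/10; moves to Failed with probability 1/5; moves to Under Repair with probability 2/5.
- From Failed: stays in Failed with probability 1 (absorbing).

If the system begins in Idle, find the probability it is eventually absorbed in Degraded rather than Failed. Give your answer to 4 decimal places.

Let h(s) be the probability of absorption at Degraded starting from transient state s. Then h(Degraded) = 1 and h(Failed) = 0. By first-step analysis:
h(Under Repair) = 0.3·1 + 0.3·h(Under Repair) + 0.4·h(Idle)
h(Idle) = 0.1·1 + 0.4·h(Under Repair) + 0.3·h(Idle) + 0.2·0
Solving: h(Under Repair) = 0.7576, h(Idle) = 0.5758.
Starting from Idle, the probability is 0.5758.

0.5758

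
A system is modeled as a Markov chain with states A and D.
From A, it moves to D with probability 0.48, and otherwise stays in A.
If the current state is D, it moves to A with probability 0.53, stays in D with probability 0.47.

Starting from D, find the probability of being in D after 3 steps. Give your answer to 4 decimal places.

Propagate the distribution vector 3 steps from D.
After 0 steps: (0.0000, 1.0000)
After 1 step: (0.5300, 0.4700)
After 2 steps: (0.5247, 0.4753)
After 3 steps: (0.5248, 0.4752)
P(in D after 3 steps) = 0.4752

0.4752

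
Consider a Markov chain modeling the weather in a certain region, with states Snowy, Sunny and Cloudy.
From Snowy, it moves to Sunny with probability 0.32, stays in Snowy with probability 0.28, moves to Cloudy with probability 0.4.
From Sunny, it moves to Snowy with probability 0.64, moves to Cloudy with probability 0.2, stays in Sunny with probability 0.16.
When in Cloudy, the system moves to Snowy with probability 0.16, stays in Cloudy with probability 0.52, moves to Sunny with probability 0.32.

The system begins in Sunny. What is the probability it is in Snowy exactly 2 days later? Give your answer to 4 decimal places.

Sum over the intermediate state after 1 day:
P = P(Sunny→Snowy)·P(Snowy→Snowy) + P(Sunny→Sunny)·P(Sunny→Snowy) + P(Sunny→Cloudy)·P(Cloudy→Snowy)
  = 0.64×0.28 + 0.16×0.64 + 0.2×0.16
  = 0.1792 + 0.1024 + 0.0320 = 0.3136

0.3136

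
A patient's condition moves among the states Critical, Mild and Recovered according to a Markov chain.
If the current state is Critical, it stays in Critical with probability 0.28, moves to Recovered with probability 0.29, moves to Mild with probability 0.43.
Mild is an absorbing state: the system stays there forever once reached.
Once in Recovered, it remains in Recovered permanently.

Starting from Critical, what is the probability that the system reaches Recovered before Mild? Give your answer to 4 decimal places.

Let h(s) be the probability of absorption at Recovered starting from transient state s. Then h(Recovered) = 1 and h(Mild) = 0. By first-step analysis:
h(Critical) = 0.28·h(Critical) + 0.43·0 + 0.29·1
Solving: h(Critical) = 0.4028.
Starting from Critical, the probability is 0.4028.

0.4028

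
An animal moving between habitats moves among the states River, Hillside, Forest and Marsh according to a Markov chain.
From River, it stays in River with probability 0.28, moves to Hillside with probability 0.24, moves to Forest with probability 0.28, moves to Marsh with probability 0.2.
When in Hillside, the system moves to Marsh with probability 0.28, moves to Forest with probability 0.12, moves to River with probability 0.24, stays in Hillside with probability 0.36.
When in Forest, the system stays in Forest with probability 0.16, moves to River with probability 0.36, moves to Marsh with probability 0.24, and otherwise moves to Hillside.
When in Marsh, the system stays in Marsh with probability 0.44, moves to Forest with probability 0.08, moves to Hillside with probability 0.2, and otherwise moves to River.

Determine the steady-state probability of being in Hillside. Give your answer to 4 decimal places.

Let the stationary distribution be π with π = πP and π_1 + π_2 + π_3 + π_4 = 1.
π_1 = 0.28·π_1 + 0.24·π_2 + 0.36·π_3 + 0.28·π_4
π_2 = 0.24·π_1 + 0.36·π_2 + 0.24·π_3 + 0.2·π_4
π_3 = 0.28·π_1 + 0.12·π_2 + 0.16·π_3 + 0.08·π_4
Solving with the normalization constraint gives π = (0.2824, 0.2591, 0.1596, 0.2988).
So the stationary probability of Hillside is 0.2591.

0.2591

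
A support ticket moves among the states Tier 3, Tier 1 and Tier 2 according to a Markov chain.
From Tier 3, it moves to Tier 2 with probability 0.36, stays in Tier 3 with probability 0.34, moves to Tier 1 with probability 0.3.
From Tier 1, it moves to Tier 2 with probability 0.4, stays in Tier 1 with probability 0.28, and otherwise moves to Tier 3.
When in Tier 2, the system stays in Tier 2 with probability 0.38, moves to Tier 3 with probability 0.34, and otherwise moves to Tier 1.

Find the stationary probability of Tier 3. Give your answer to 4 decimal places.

0.3343

Let the stationary distribution be π with π = πP and π_1 + π_2 + π_3 = 1.
π_1 = 0.34·π_1 + 0.32·π_2 + 0.34·π_3
π_2 = 0.3·π_1 + 0.28·π_2 + 0.28·π_3
Solving with the normalization constraint gives π = (0.3343, 0.2867, 0.3790).
So the stationary probability of Tier 3 is 0.3343.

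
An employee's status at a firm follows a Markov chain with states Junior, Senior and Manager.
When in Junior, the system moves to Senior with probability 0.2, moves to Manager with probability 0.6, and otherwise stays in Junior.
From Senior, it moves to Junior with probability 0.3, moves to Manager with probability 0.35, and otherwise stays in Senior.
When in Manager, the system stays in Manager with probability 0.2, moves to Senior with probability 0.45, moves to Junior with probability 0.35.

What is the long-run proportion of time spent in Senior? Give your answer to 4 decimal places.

0.3433

Let the stationary distribution be π with π = πP and π_1 + π_2 + π_3 = 1.
π_1 = 0.2·π_1 + 0.3·π_2 + 0.35·π_3
π_2 = 0.2·π_1 + 0.35·π_2 + 0.45·π_3
Solving with the normalization constraint gives π = (0.2894, 0.3433, 0.3673).
So the stationary probability of Senior is 0.3433.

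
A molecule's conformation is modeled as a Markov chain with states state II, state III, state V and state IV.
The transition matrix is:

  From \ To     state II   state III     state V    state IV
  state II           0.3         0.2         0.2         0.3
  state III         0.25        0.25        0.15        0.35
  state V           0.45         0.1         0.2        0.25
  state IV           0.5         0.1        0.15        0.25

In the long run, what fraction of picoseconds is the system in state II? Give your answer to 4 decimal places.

0.3755

Let the stationary distribution be π with π = πP and π_1 + π_2 + π_3 + π_4 = 1.
π_1 = 0.3·π_1 + 0.25·π_2 + 0.45·π_3 + 0.5·π_4
π_2 = 0.2·π_1 + 0.25·π_2 + 0.1·π_3 + 0.1·π_4
π_3 = 0.2·π_1 + 0.15·π_2 + 0.2·π_3 + 0.15·π_4
Solving with the normalization constraint gives π = (0.3755, 0.1618, 0.1777, 0.2850).
So the stationary probability of state II is 0.3755.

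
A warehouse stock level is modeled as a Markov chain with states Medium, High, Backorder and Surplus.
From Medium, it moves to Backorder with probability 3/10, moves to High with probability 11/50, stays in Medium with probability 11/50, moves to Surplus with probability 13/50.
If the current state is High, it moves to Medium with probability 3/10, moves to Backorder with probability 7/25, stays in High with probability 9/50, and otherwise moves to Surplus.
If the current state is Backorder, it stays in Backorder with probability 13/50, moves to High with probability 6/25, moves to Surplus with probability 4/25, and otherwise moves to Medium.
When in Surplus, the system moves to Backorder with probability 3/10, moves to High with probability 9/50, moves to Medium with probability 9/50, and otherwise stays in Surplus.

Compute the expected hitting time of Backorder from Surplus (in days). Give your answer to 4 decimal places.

Let t(s) be the expected number of days to first reach Backorder from state s, with t(Backorder) = 0. Conditioning on the first day:
t(Medium) = 1 + 0.22·t(Medium) + 0.22·t(High) + 0.26·t(Surplus)
t(High) = 1 + 0.3·t(Medium) + 0.18·t(High) + 0.24·t(Surplus)
t(Surplus) = 1 + 0.18·t(Medium) + 0.18·t(High) + 0.34·t(Surplus)
Solving: t(Medium) = 3.3786, t(High) = 3.4436, t(Surplus) = 3.3757.
Expected days from Surplus to Backorder: 3.3757.

3.3757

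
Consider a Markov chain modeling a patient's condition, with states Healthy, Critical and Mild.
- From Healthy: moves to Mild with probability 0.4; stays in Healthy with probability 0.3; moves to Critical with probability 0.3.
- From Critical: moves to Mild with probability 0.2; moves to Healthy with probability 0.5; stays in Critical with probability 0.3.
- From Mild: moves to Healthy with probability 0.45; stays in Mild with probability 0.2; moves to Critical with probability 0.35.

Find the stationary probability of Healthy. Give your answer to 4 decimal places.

Let the stationary distribution be π with π = πP and π_1 + π_2 + π_3 = 1.
π_1 = 0.3·π_1 + 0.5·π_2 + 0.45·π_3
π_2 = 0.3·π_1 + 0.3·π_2 + 0.35·π_3
Solving with the normalization constraint gives π = (0.4050, 0.3140, 0.2810).
So the stationary probability of Healthy is 0.4050.

0.4050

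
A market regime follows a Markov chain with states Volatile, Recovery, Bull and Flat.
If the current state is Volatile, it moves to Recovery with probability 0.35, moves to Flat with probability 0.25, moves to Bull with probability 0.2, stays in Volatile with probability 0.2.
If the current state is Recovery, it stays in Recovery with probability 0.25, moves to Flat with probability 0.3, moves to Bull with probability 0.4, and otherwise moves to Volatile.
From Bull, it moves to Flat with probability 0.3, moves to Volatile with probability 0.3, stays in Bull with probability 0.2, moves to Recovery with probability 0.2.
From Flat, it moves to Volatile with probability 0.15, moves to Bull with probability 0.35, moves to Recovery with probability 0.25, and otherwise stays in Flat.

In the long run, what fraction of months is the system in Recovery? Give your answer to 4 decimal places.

0.2531

Let the stationary distribution be π with π = πP and π_1 + π_2 + π_3 + π_4 = 1.
π_1 = 0.2·π_1 + 0.05·π_2 + 0.3·π_3 + 0.15·π_4
π_2 = 0.35·π_1 + 0.25·π_2 + 0.2·π_3 + 0.25·π_4
π_3 = 0.2·π_1 + 0.4·π_2 + 0.2·π_3 + 0.35·π_4
Solving with the normalization constraint gives π = (0.1774, 0.2531, 0.2922, 0.2773).
So the stationary probability of Recovery is 0.2531.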